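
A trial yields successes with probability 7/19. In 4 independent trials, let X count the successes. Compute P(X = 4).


P(X=4) = C(4,4) * p^4 * (1-p)^0
= 1 * 2401/130321 * 1
= 2401/130321

2401/130321


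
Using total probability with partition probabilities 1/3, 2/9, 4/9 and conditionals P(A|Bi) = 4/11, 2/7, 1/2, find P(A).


P(A) = P(A|B1)P(B1) + P(A|B2)P(B2) + P(A|B3)P(B3)
= 4/11*1/3 + 2/7*2/9 + 1/2*4/9
= 4/33 + 4/63 + 2/9 = 94/231

94/231


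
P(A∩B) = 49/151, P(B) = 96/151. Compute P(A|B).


P(A|B) = P(A∩B)/P(B) = (49/151)/(96/151) = 49/96

49/96


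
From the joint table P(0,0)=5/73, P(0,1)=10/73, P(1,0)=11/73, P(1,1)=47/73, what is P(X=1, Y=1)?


Read from table: P(X=1, Y=1) = 47/73

47/73


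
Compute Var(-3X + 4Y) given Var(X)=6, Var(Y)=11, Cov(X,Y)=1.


Var(-3X + 4Y) = (-3)^2*Var(X) + 4^2*Var(Y) + 2*(-3)*4*Cov(X,Y)
= 9*6 + 16*11 - 24*1
= 54 + 176 - 24 = 206

206


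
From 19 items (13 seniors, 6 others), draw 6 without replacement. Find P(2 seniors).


P(X=2) = C(13,2)*C(6,4) / C(19,6)
= 78*15 / 27132
= 1170/27132 = 195/4522

195/4522


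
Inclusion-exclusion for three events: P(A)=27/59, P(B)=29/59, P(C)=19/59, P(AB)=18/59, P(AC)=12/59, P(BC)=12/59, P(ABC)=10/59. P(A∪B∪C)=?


P(A∪B∪C) = P(A)+P(B)+P(C) - P(AB)-P(AC)-P(BC) + P(ABC)
= 27/59+29/59+19/59 - 18/59-12/59-12/59 + 10/59
= 43/59

43/59


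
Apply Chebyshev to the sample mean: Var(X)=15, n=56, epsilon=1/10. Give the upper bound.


Var(Xbar) = Var(X)/n = 15/56
Chebyshev: P(|Xbar-mu| >= 1/10) <= Var(Xbar)/(1/10)^2 = (15/56)/(1/100) = 375/14
Bound exceeds 1, so trivial bound: 1

1


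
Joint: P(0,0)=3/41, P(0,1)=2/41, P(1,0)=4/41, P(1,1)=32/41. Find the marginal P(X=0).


P(X=0) = P(0,0)+P(0,1) = 3/41 + 2/41 = 5/41

5/41


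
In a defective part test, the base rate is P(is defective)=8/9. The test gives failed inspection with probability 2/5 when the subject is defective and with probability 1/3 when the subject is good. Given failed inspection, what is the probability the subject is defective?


P(A) = P(A|B)P(B) + P(A|B')P(B') = 2/5*8/9 + 1/3*1/9 = 53/135
P(B|A) = P(A|B)P(B)/P(A) = (16/45)/(53/135) = 48/53

48/53


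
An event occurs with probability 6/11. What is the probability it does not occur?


P(A') = 1 - P(A) = 1 - 6/11 = 5/11

5/11


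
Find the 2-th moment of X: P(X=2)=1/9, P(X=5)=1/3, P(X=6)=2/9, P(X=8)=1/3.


E[X^2] = sum(x^2 * P(x))
= 4*1/9 + 25*1/3 + 36*2/9 + 64*1/3
= 343/9

343/9


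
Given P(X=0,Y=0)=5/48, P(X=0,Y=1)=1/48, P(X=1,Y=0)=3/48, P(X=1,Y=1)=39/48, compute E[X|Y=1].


P(Y=1) = 40/48
E[X|Y=1] = (0*1 + 1*39)/40 = 39/40

39/40


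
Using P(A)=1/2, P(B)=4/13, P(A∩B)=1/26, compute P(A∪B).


P(A∪B) = P(A) + P(B) - P(A∩B)
= 1/2 + 4/13 - 1/26 = 10/13

10/13


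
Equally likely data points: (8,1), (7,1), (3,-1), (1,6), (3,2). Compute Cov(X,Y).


E[X]=22/5, E[Y]=9/5, E[XY]=24/5
Cov(X,Y) = E[XY] - E[X]E[Y] = 24/5 - 22/5*9/5 = -78/25

-78/25


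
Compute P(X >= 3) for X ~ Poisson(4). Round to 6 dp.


P(X>=3) = 1 - P(X<=2) = 1 - (e^(-4)*4^0/0! + e^(-4)*4^1/1! + e^(-4)*4^2/2!)
≈ 1 - (0.0183156389 + 0.0732625556 + 0.1465251111)
= 1 - 0.2381033056 = 0.7618966944
≈ 0.761897

0.761897


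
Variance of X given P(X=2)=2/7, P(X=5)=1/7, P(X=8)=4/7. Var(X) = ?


E[X] = 41/7, E[X^2] = 289/7
Var(X) = E[X^2] - (E[X])^2 = 289/7 - (41/7)^2 = 342/49

342/49


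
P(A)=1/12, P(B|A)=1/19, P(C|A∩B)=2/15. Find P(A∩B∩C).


P(A∩B∩C) = P(A) * P(B|A) * P(C|A∩B)
= 1/12 * 1/19 * 2/15
= 1/228 * 2/15 = 1/1710

1/1710


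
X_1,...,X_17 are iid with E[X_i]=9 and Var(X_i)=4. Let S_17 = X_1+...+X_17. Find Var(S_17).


By independence, Var(S_n) = n*Var(X_1) = 17*4 = 68

68


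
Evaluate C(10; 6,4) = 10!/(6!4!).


10! = 3628800
Denominator: 6!=720 * 4!=24
Coefficient = 3628800 / 17280 = 210

210


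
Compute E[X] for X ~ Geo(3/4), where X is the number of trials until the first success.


For geometric (trials until first success), E[X] = 1/p = 1/(3/4) = 4/3

4/3


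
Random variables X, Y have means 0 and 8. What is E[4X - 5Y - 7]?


E[4X - 5Y - 7] = 4*E[X] - 5*E[Y] - 7
= (4)*(0) + (-5)*(8) + (-7)
= 0 - 40 - 7 = -47

-47


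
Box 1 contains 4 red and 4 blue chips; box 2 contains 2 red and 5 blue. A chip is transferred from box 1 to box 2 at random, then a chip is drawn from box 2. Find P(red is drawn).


P(transfer red) = 4/8 = 1/2; P(transfer blue) = 1/2
If red transferred: Urn II has 3 red of 8, so P(red|red moved) = 3/8
If blue transferred: Urn II has 2 red of 8, so P(red|blue moved) = 1/4
By total probability: P(red) = 1/2*3/8 + 1/2*1/4 = 5/16

5/16


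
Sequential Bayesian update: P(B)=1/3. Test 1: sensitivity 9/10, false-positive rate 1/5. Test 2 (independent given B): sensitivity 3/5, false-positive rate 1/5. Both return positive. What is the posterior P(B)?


After test 1: P(+) = 9/10*1/3 + 1/5*2/3 = 13/30
P(B|+) = (3/10)/(13/30) = 9/13
After test 2 (use post1 as new prior): P(+) = 3/5*9/13 + 1/5*4/13 = 31/65
P(B|+,+) = (27/65)/(31/65) = 27/31

27/31


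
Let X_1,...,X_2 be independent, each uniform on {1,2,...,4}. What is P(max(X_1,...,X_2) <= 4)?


P(max <= 4) = P(all X_i <= 4) = (P(X_1 <= 4))^2
= (4/4)^2 = 1^2 = 1

1


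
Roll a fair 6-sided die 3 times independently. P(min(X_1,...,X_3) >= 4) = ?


P(min >= 4) = P(all X_i >= 4) = (P(X_1 >= 4))^3
= (3/6)^3 = (1/2)^3 = 1/8

1/8


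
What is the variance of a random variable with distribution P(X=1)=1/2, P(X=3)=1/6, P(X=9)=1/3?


E[X] = 4, E[X^2] = 29
Var(X) = E[X^2] - (E[X])^2 = 29 - (4)^2 = 13

13


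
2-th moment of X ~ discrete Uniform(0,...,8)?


E[X^2] = (1/9) * sum(x^2 for x=0..8)
= 204/9 = 68/3

68/3


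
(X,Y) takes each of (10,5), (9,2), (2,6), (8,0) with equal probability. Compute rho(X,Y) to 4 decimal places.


Cov(X,Y) = -3.5625, Var(X) = 9.6875, Var(Y) = 5.6875
rho = Cov/(sqrt(VarX)*sqrt(VarY)) = -0.4799

-0.4799


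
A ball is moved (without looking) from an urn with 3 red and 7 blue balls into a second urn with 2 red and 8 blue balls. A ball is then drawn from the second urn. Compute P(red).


P(transfer red) = 3/10; P(transfer blue) = 7/10
If red transferred: Urn II has 3 red of 11, so P(red|red moved) = 3/11
If blue transferred: Urn II has 2 red of 11, so P(red|blue moved) = 2/11
By total probability: P(red) = 3/10*3/11 + 7/10*2/11 = 23/110

23/110


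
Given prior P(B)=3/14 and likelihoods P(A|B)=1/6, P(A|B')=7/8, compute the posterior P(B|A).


P(A) = P(A|B)P(B) + P(A|B')P(B') = 1/6*3/14 + 7/8*11/14 = 81/112
P(B|A) = P(A|B)P(B)/P(A) = (1/28)/(81/112) = 4/81

4/81


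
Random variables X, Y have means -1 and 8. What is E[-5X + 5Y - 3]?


E[-5X + 5Y - 3] = -5*E[X] + 5*E[Y] - 3
= (-5)*(-1) + (5)*(8) + (-3)
= 5 + 40 - 3 = 42

42


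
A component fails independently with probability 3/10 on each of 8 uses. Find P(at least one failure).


P(at least one) = 1 - P(none)
P(none) = (1 - 3/10)^8 = (7/10)^8 = 5764801/100000000
P(at least one) = 1 - 5764801/100000000 = 94235199/100000000

94235199/100000000


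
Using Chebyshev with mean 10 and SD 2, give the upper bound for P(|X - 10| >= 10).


k = 10/2 = 5
Chebyshev: P(|X-mu| >= k*sigma) <= 1/k^2 = 1/5^2 = 1/25

1/25


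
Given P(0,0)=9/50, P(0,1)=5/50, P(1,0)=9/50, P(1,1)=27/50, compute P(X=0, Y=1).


Read from table: P(X=0, Y=1) = 5/50 = 1/10

1/10


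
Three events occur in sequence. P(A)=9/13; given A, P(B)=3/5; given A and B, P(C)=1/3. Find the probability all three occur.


P(A∩B∩C) = P(A) * P(B|A) * P(C|A∩B)
= 9/13 * 3/5 * 1/3
= 27/65 * 1/3 = 9/65

9/65


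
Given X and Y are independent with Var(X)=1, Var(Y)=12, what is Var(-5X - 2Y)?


Independence => Cov(X,Y)=0
Var(-5X - 2Y) = (-5)^2*Var(X) + (-2)^2*Var(Y)
= 25*1 + 4*12 = 73

73


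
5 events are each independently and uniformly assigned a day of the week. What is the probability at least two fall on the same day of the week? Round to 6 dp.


P(all different) = prod((7-i)/7 for i=0..4) = 0.149938
P(at least one match) = 1 - 0.149938 = 0.850062

0.850062


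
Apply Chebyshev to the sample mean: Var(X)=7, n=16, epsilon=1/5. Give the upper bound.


Var(Xbar) = Var(X)/n = 7/16
Chebyshev: P(|Xbar-mu| >= 1/5) <= Var(Xbar)/(1/5)^2 = (7/16)/(1/25) = 175/16
Bound exceeds 1, so trivial bound: 1

1


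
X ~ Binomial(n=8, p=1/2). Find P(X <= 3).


P(X<=3) = P(X=0) + P(X=1) + P(X=2) + P(X=3)
= 1/256 + 1/32 + 7/64 + 7/32
= 93/256

93/256


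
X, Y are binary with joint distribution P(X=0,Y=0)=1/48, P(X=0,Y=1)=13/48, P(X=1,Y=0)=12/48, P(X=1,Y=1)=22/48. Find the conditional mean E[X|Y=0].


P(Y=0) = 13/48
E[X|Y=0] = (0*1 + 1*12)/13 = 12/13

12/13


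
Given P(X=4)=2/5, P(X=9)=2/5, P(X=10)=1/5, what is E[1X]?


E[1X] = sum(g(x)*P(x))
= 4*2/5 + 9*2/5 + 10*1/5
= 36/5

36/5


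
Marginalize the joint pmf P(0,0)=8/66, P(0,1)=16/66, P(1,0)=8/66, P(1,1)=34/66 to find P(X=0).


P(X=0) = P(0,0)+P(0,1) = 8/66 + 16/66 = 24/66 = 4/11

4/11


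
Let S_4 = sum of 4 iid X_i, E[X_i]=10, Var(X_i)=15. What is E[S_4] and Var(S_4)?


E[S_n] = n*mu = 4*10 = 40
Var(S_n) = n*sigma^2 = 4*15 = 60

E[S_4]=40, Var(S_4)=60


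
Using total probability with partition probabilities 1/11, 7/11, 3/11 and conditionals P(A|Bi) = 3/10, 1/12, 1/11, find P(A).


P(A) = P(A|B1)P(B1) + P(A|B2)P(B2) + P(A|B3)P(B3)
= 3/10*1/11 + 1/12*7/11 + 1/11*3/11
= 3/110 + 7/132 + 3/121 = 763/7260

763/7260


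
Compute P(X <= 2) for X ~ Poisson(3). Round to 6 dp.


P(X<=2) = e^(-3)*3^0/0! + e^(-3)*3^1/1! + e^(-3)*3^2/2!
≈ 0.0497870684 + 0.1493612051 + 0.2240418077
= 0.4231900812
≈ 0.423190

0.423190


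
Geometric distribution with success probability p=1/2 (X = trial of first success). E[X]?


For geometric (trials until first success), E[X] = 1/p = 1/(1/2) = 2

2


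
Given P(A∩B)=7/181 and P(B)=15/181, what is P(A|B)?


P(A|B) = P(A∩B)/P(B) = (7/181)/(15/181) = 7/15

7/15


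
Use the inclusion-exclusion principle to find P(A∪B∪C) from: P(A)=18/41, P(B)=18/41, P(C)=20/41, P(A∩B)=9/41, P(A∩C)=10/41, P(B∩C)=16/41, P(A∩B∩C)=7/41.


P(A∪B∪C) = P(A)+P(B)+P(C) - P(AB)-P(AC)-P(BC) + P(ABC)
= 18/41+18/41+20/41 - 9/41-10/41-16/41 + 7/41
= 28/41

28/41


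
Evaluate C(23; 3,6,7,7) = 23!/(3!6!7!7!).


23! = 25852016738884976640000
Denominator: 3!=6 * 6!=720 * 7!=5040 * 7!=5040
Coefficient = 25852016738884976640000 / 109734912000 = 235586070720

235586070720


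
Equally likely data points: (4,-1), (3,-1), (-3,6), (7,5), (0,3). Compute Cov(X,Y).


E[X]=11/5, E[Y]=12/5, E[XY]=2
Cov(X,Y) = E[XY] - E[X]E[Y] = 2 - 11/5*12/5 = -82/25

-82/25


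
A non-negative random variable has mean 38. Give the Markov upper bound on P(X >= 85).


Markov: P(X >= a) <= E[X]/a
P(X >= 85) <= 38/85

38/85


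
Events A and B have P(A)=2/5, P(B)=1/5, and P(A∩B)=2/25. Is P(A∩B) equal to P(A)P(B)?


P(A)*P(B) = 2/5*1/5 = 2/25
P(A∩B) = 2/25, which equals P(A)P(B), so independent

Yes, A and B are independent


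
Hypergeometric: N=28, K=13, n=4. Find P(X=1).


P(X=1) = C(13,1)*C(15,3) / C(28,4)
= 13*455 / 20475
= 5915/20475 = 13/45

13/45


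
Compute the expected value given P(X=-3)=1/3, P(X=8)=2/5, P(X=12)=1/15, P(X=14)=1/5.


E[X] = sum(x * P(x))
= -3*1/3 + 8*2/5 + 12*1/15 + 14*1/5
= 29/5

29/5


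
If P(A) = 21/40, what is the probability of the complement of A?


P(A') = 1 - P(A) = 1 - 21/40 = 19/40

19/40


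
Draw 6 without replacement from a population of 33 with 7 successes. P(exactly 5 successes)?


P(X=5) = C(7,5)*C(26,1) / C(33,6)
= 21*26 / 1107568
= 546/1107568 = 39/79112

39/79112


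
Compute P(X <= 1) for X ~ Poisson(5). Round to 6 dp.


P(X<=1) = e^(-5)*5^0/0! + e^(-5)*5^1/1!
≈ 0.0067379470 + 0.0336897350
= 0.0404276820
≈ 0.040428

0.040428


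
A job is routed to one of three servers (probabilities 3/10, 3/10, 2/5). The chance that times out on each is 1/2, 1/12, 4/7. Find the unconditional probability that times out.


P(A) = P(A|B1)P(B1) + P(A|B2)P(B2) + P(A|B3)P(B3)
= 1/2*3/10 + 1/12*3/10 + 4/7*2/5
= 3/20 + 1/40 + 8/35 = 113/280

113/280


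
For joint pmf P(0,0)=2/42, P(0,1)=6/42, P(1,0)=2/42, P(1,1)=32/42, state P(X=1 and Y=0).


Read from table: P(X=1, Y=0) = 2/42 = 1/21

1/21


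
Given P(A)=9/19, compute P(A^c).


P(A') = 1 - P(A) = 1 - 9/19 = 10/19

10/19


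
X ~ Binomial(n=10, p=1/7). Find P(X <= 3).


P(X<=3) = P(X=0) + P(X=1) + P(X=2) + P(X=3)
= 60466176/282475249 + 100776960/282475249 + 75582720/282475249 + 33592320/282475249
= 38631168/40353607

38631168/40353607


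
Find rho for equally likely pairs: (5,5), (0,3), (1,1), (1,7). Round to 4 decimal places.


Cov(X,Y) = 1.2500, Var(X) = 3.6875, Var(Y) = 5.0000
rho = Cov/(sqrt(VarX)*sqrt(VarY)) = 0.2911

0.2911


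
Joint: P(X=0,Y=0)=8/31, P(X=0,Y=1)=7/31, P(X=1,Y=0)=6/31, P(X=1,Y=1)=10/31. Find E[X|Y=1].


P(Y=1) = 17/31
E[X|Y=1] = (0*7 + 1*10)/17 = 10/17

10/17


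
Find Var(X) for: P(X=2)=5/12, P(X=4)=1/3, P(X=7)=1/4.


E[X] = 47/12, E[X^2] = 77/4
Var(X) = E[X^2] - (E[X])^2 = 77/4 - (47/12)^2 = 563/144

563/144


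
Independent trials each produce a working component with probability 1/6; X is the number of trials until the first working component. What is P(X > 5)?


P(X > 5) = P(first 5 trials all fail) = (1-p)^5 = (5/6)^5 = 3125/7776

3125/7776


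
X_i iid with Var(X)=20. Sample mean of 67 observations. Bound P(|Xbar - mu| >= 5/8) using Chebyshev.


Var(Xbar) = Var(X)/n = 20/67
Chebyshev: P(|Xbar-mu| >= 5/8) <= Var(Xbar)/(5/8)^2 = (20/67)/(25/64) = 256/335

256/335


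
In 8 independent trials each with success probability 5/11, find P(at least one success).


P(at least one) = 1 - P(none)
P(none) = (1 - 5/11)^8 = (6/11)^8 = 1679616/214358881
P(at least one) = 1 - 1679616/214358881 = 212679265/214358881

212679265/214358881


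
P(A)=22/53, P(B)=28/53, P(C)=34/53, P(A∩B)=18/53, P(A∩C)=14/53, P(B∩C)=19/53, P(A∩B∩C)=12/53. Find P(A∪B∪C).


P(A∪B∪C) = P(A)+P(B)+P(C) - P(AB)-P(AC)-P(BC) + P(ABC)
= 22/53+28/53+34/53 - 18/53-14/53-19/53 + 12/53
= 45/53

45/53


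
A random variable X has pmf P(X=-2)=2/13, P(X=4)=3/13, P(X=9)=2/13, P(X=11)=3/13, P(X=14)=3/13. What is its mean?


E[X] = sum(x * P(x))
= -2*2/13 + 4*3/13 + 9*2/13 + 11*3/13 + 14*3/13
= 101/13

101/13


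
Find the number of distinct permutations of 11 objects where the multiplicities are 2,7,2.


11! = 39916800
Denominator: 2!=2 * 7!=5040 * 2!=2
Coefficient = 39916800 / 20160 = 1980

1980


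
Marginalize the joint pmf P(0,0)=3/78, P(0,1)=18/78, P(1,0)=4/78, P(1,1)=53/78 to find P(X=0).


P(X=0) = P(0,0)+P(0,1) = 3/78 + 18/78 = 21/78 = 7/26

7/26


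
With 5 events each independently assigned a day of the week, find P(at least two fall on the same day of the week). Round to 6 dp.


P(all different) = prod((7-i)/7 for i=0..4) = 0.149938
P(at least one match) = 1 - 0.149938 = 0.850062

0.850062


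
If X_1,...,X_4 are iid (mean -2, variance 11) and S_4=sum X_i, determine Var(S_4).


By independence, Var(S_n) = n*Var(X_1) = 4*11 = 44

44


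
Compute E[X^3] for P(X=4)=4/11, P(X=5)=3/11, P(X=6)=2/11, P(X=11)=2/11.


E[X^3] = sum(g(x)*P(x))
= 64*4/11 + 125*3/11 + 216*2/11 + 1331*2/11
= 3725/11

3725/11


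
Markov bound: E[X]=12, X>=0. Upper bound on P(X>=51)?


Markov: P(X >= a) <= E[X]/a
P(X >= 51) <= 12/51 = 4/17

4/17


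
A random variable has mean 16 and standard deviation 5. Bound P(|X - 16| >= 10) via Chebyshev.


k = 10/5 = 2
Chebyshev: P(|X-mu| >= k*sigma) <= 1/k^2 = 1/2^2 = 1/4

1/4


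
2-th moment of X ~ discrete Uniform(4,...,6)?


E[X^2] = (1/3) * sum(x^2 for x=4..6)
= 77/3

77/3


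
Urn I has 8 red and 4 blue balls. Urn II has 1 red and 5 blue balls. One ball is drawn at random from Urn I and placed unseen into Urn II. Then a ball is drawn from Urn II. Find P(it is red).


P(transfer red) = 8/12 = 2/3; P(transfer blue) = 1/3
If red transferred: Urn II has 2 red of 7, so P(red|red moved) = 2/7
If blue transferred: Urn II has 1 red of 7, so P(red|blue moved) = 1/7
By total probability: P(red) = 2/3*2/7 + 1/3*1/7 = 5/21

5/21


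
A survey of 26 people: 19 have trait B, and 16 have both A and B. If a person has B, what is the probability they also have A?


P(A|B) = P(A∩B)/P(B) = (16/26)/(19/26) = 16/19

16/19


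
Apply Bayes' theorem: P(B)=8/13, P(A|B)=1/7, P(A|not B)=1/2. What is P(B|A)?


P(A) = P(A|B)P(B) + P(A|B')P(B') = 1/7*8/13 + 1/2*5/13 = 51/182
P(B|A) = P(A|B)P(B)/P(A) = (8/91)/(51/182) = 16/51

16/51


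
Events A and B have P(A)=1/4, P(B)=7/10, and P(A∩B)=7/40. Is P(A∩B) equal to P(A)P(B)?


P(A)*P(B) = 1/4*7/10 = 7/40
P(A∩B) = 7/40, which equals P(A)P(B), so independent

Yes, A and B are independent


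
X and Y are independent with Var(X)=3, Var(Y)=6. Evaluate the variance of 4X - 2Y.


Independence => Cov(X,Y)=0
Var(4X - 2Y) = 4^2*Var(X) + (-2)^2*Var(Y)
= 16*3 + 4*6 = 72

72


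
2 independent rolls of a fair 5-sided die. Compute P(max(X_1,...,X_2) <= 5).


P(max <= 5) = P(all X_i <= 5) = (P(X_1 <= 5))^2
= (5/5)^2 = 1^2 = 1

1


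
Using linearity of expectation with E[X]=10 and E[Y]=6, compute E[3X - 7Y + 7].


E[3X - 7Y + 7] = 3*E[X] - 7*E[Y] + 7
= (3)*(10) + (-7)*(6) + (7)
= 30 - 42 + 7 = -5

-5


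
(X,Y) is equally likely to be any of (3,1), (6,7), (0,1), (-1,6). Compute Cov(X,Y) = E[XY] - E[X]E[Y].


E[X]=2, E[Y]=15/4, E[XY]=39/4
Cov(X,Y) = E[XY] - E[X]E[Y] = 39/4 - 2*15/4 = 9/4

9/4


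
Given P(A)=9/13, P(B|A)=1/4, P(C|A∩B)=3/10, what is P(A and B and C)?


P(A∩B∩C) = P(A) * P(B|A) * P(C|A∩B)
= 9/13 * 1/4 * 3/10
= 9/52 * 3/10 = 27/520

27/520


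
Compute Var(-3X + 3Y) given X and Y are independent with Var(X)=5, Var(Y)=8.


Independence => Cov(X,Y)=0
Var(-3X + 3Y) = (-3)^2*Var(X) + 3^2*Var(Y)
= 9*5 + 9*8 = 117

117


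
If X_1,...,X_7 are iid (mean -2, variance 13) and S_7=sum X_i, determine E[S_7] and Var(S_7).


E[S_n] = n*mu = 7*-2 = -14
Var(S_n) = n*sigma^2 = 7*13 = 91

E[S_7]=-14, Var(S_7)=91


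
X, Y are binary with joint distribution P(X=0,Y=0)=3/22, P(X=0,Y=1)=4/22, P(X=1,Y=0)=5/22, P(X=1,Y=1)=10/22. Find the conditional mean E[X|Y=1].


P(Y=1) = 14/22
E[X|Y=1] = (0*4 + 1*10)/14 = 10/14 = 5/7

5/7


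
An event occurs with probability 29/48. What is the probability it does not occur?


P(A') = 1 - P(A) = 1 - 29/48 = 19/48

19/48


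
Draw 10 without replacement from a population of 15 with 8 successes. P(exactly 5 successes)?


P(X=5) = C(8,5)*C(7,5) / C(15,10)
= 56*21 / 3003
= 1176/3003 = 56/143

56/143


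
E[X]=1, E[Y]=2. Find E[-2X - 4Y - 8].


E[-2X - 4Y - 8] = -2*E[X] - 4*E[Y] - 8
= (-2)*(1) + (-4)*(2) + (-8)
= -2 - 8 - 8 = -18

-18


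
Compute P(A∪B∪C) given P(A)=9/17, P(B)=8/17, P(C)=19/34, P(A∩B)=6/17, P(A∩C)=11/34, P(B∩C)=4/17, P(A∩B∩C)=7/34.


P(A∪B∪C) = P(A)+P(B)+P(C) - P(AB)-P(AC)-P(BC) + P(ABC)
= 9/17+8/17+19/34 - 6/17-11/34-4/17 + 7/34
= 29/34

29/34


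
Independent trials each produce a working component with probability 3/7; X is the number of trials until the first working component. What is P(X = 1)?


P(X=1) = (1-p)^0 * p = (4/7)^0 * 3/7
= 1 * 3/7 = 3/7

3/7


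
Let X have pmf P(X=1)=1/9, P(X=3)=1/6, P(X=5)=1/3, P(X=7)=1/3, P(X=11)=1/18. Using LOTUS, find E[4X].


E[4X] = sum(g(x)*P(x))
= 4*1/9 + 12*1/6 + 20*1/3 + 28*1/3 + 44*1/18
= 188/9

188/9


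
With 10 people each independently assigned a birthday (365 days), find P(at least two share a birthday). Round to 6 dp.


P(all different) = prod((365-i)/365 for i=0..9) = 0.883052
P(at least one match) = 1 - 0.883052 = 0.116948

0.116948


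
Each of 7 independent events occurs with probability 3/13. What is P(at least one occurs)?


P(at least one) = 1 - P(none)
P(none) = (1 - 3/13)^7 = (10/13)^7 = 10000000/62748517
P(at least one) = 1 - 10000000/62748517 = 52748517/62748517

52748517/62748517


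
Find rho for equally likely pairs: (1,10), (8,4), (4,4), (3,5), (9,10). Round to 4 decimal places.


Cov(X,Y) = -0.4000, Var(X) = 9.2000, Var(Y) = 7.8400
rho = Cov/(sqrt(VarX)*sqrt(VarY)) = -0.0471

-0.0471


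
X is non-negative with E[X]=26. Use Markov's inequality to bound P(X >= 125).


Markov: P(X >= a) <= E[X]/a
P(X >= 125) <= 26/125

26/125


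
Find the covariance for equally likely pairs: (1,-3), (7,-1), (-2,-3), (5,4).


E[X]=11/4, E[Y]=-3/4, E[XY]=4
Cov(X,Y) = E[XY] - E[X]E[Y] = 4 - 11/4*-3/4 = 97/16

97/16


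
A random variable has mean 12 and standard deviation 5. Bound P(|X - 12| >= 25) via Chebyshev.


k = 25/5 = 5
Chebyshev: P(|X-mu| >= k*sigma) <= 1/k^2 = 1/5^2 = 1/25

1/25


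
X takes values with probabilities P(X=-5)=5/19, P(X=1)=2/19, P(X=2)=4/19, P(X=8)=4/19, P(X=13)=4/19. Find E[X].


E[X] = sum(x * P(x))
= -5*5/19 + 1*2/19 + 2*4/19 + 8*4/19 + 13*4/19
= 69/19

69/19


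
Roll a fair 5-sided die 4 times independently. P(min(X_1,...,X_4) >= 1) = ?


P(min >= 1) = P(all X_i >= 1) = (P(X_1 >= 1))^4
= (5/5)^4 = 1^4 = 1

1


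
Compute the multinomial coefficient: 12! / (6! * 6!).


12! = 479001600
Denominator: 6!=720 * 6!=720
Coefficient = 479001600 / 518400 = 924

924


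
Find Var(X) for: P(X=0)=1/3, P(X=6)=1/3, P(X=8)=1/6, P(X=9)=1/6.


E[X] = 29/6, E[X^2] = 217/6
Var(X) = E[X^2] - (E[X])^2 = 217/6 - (29/6)^2 = 461/36

461/36


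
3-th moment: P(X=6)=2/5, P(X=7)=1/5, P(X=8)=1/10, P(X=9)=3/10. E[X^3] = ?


E[X^3] = sum(x^3 * P(x))
= 216*2/5 + 343*1/5 + 512*1/10 + 729*3/10
= 4249/10

4249/10


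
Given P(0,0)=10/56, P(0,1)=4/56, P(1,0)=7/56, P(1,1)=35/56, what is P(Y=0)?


P(Y=0) = P(0,0)+P(1,0) = 10/56 + 7/56 = 17/56

17/56


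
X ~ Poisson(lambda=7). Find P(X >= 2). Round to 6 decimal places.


P(X>=2) = 1 - P(X<=1) = 1 - (e^(-7)*7^0/0! + e^(-7)*7^1/1!)
≈ 1 - (0.0009118820 + 0.0063831738)
= 1 - 0.0072950558 = 0.9927049442
≈ 0.992705

0.992705


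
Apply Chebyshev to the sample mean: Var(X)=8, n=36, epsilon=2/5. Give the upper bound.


Var(Xbar) = Var(X)/n = 8/36
Chebyshev: P(|Xbar-mu| >= 2/5) <= Var(Xbar)/(2/5)^2 = (2/9)/(4/25) = 25/18
Bound exceeds 1, so trivial bound: 1

1


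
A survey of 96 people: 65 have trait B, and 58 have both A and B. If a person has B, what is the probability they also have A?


P(A|B) = P(A∩B)/P(B) = (58/96)/(65/96) = 58/65

58/65


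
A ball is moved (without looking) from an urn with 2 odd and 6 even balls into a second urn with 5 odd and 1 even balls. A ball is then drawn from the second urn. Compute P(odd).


P(transfer odd) = 2/8 = 1/4; P(transfer even) = 3/4
If odd transferred: Urn II has 6 odd of 7, so P(odd|odd moved) = 6/7
If even transferred: Urn II has 5 odd of 7, so P(odd|even moved) = 5/7
By total probability: P(odd) = 1/4*6/7 + 3/4*5/7 = 3/4

3/4


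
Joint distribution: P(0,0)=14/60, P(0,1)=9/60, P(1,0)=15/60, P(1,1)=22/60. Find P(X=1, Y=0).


Read from table: P(X=1, Y=0) = 15/60 = 1/4

1/4


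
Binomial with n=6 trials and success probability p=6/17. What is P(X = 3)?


P(X=3) = C(6,3) * p^3 * (1-p)^3
= 20 * 216/4913 * 1331/4913
= 5749920/24137569

5749920/24137569


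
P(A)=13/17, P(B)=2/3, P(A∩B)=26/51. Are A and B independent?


P(A)*P(B) = 13/17*2/3 = 26/51
P(A∩B) = 26/51, which equals P(A)P(B), so independent

Yes, A and B are independent


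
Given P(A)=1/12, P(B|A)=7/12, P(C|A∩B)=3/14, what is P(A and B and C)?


P(A∩B∩C) = P(A) * P(B|A) * P(C|A∩B)
= 1/12 * 7/12 * 3/14
= 7/144 * 3/14 = 1/96

1/96


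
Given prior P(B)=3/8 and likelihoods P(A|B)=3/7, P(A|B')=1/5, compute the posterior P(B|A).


P(A) = P(A|B)P(B) + P(A|B')P(B') = 3/7*3/8 + 1/5*5/8 = 2/7
P(B|A) = P(A|B)P(B)/P(A) = (9/56)/(2/7) = 9/16

9/16


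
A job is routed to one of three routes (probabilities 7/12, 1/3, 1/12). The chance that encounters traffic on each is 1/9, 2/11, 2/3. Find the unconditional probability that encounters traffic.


P(A) = P(A|B1)P(B1) + P(A|B2)P(B2) + P(A|B3)P(B3)
= 1/9*7/12 + 2/11*1/3 + 2/3*1/12
= 7/108 + 2/33 + 1/18 = 215/1188

215/1188


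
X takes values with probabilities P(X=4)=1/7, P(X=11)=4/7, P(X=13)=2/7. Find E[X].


E[X] = sum(x * P(x))
= 4*1/7 + 11*4/7 + 13*2/7
= 74/7

74/7


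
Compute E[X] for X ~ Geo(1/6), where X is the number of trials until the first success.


For geometric (trials until first success), E[X] = 1/p = 1/(1/6) = 6

6


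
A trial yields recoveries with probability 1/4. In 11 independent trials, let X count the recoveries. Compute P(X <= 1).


P(X<=1) = P(X=0) + P(X=1)
= 177147/4194304 + 649539/4194304
= 413343/2097152

413343/2097152


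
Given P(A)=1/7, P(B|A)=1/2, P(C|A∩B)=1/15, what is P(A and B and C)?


P(A∩B∩C) = P(A) * P(B|A) * P(C|A∩B)
= 1/7 * 1/2 * 1/15
= 1/14 * 1/15 = 1/210

1/210


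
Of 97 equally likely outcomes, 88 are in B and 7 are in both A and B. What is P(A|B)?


P(A|B) = P(A∩B)/P(B) = (7/97)/(88/97) = 7/88

7/88


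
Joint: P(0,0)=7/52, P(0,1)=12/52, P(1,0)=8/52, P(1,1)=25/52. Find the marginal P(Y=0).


P(Y=0) = P(0,0)+P(1,0) = 7/52 + 8/52 = 15/52

15/52


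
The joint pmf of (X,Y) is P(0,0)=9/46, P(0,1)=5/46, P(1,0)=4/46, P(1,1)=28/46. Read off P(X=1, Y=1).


Read from table: P(X=1, Y=1) = 28/46 = 14/23

14/23


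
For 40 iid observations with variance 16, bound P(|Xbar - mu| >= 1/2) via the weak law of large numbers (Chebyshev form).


Var(Xbar) = Var(X)/n = 16/40
Chebyshev: P(|Xbar-mu| >= 1/2) <= Var(Xbar)/(1/2)^2 = (2/5)/(1/4) = 8/5
Bound exceeds 1, so trivial bound: 1

1


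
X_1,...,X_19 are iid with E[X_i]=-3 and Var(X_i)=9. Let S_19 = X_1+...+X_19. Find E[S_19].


E[S_n] = n*E[X_1] = 19*-3 = -57

-57


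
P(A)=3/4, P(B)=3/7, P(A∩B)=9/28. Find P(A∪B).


P(A∪B) = P(A) + P(B) - P(A∩B)
= 3/4 + 3/7 - 9/28 = 6/7

6/7


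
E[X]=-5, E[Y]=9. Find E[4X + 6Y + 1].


E[4X + 6Y + 1] = 4*E[X] + 6*E[Y] + 1
= (4)*(-5) + (6)*(9) + (1)
= -20 + 54 + 1 = 35

35


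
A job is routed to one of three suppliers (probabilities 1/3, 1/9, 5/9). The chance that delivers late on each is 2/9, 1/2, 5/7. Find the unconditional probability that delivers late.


P(A) = P(A|B1)P(B1) + P(A|B2)P(B2) + P(A|B3)P(B3)
= 2/9*1/3 + 1/2*1/9 + 5/7*5/9
= 2/27 + 1/18 + 25/63 = 199/378

199/378


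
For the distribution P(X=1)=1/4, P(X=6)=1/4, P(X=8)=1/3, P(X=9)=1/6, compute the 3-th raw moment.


E[X^3] = sum(x^3 * P(x))
= 1*1/4 + 216*1/4 + 512*1/3 + 729*1/6
= 4157/12

4157/12


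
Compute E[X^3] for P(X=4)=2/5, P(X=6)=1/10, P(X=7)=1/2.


E[X^3] = sum(g(x)*P(x))
= 64*2/5 + 216*1/10 + 343*1/2
= 2187/10

2187/10


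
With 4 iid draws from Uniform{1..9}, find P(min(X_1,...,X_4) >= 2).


P(min >= 2) = P(all X_i >= 2) = (P(X_1 >= 2))^4
= (8/9)^4 = 4096/6561

4096/6561


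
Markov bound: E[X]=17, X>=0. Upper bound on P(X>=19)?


Markov: P(X >= a) <= E[X]/a
P(X >= 19) <= 17/19

17/19


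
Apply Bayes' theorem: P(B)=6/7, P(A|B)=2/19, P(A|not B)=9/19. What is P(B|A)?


P(A) = P(A|B)P(B) + P(A|B')P(B') = 2/19*6/7 + 9/19*1/7 = 3/19
P(B|A) = P(A|B)P(B)/P(A) = (12/133)/(3/19) = 4/7

4/7


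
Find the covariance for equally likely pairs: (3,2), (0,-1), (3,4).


E[X]=2, E[Y]=5/3, E[XY]=6
Cov(X,Y) = E[XY] - E[X]E[Y] = 6 - 2*5/3 = 8/3

8/3


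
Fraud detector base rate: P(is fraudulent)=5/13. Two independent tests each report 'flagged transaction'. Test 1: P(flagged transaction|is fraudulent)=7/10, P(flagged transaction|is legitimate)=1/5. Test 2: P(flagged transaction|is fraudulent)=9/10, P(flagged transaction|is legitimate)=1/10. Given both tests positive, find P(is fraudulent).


After test 1: P(+) = 7/10*5/13 + 1/5*8/13 = 51/130
P(B|+) = (7/26)/(51/130) = 35/51
After test 2 (use post1 as new prior): P(+) = 9/10*35/51 + 1/10*16/51 = 331/510
P(B|+,+) = (21/34)/(331/510) = 315/331

315/331


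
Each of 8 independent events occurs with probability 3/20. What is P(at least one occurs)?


P(at least one) = 1 - P(none)
P(none) = (1 - 3/20)^8 = (17/20)^8 = 6975757441/25600000000
P(at least one) = 1 - 6975757441/25600000000 = 18624242559/25600000000

18624242559/25600000000


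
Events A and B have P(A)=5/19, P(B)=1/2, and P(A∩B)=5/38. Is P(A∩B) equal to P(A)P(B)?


P(A)*P(B) = 5/19*1/2 = 5/38
P(A∩B) = 5/38, which equals P(A)P(B), so independent

Yes, A and B are independent


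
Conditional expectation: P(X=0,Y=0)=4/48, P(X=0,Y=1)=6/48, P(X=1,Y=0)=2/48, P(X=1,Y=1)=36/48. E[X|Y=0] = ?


P(Y=0) = 6/48
E[X|Y=0] = (0*4 + 1*2)/6 = 2/6 = 1/3

1/3


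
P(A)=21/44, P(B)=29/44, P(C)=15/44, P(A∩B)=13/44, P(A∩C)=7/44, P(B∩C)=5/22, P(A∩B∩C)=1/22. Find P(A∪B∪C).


P(A∪B∪C) = P(A)+P(B)+P(C) - P(AB)-P(AC)-P(BC) + P(ABC)
= 21/44+29/44+15/44 - 13/44-7/44-5/22 + 1/22
= 37/44

37/44


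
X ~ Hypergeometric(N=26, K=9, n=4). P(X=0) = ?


P(X=0) = C(9,0)*C(17,4) / C(26,4)
= 1*2380 / 14950
= 2380/14950 = 238/1495

238/1495


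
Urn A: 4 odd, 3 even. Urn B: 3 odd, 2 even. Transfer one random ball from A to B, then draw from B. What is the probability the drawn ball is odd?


P(transfer odd) = 4/7; P(transfer even) = 3/7
If odd transferred: Urn II has 4 odd of 6, so P(odd|odd moved) = 2/3
If even transferred: Urn II has 3 odd of 6, so P(odd|even moved) = 1/2
By total probability: P(odd) = 4/7*2/3 + 3/7*1/2 = 25/42

25/42


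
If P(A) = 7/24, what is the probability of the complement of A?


P(A') = 1 - P(A) = 1 - 7/24 = 17/24

17/24


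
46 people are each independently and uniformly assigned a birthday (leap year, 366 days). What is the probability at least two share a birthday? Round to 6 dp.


P(all different) = prod((366-i)/366 for i=0..45) = 0.052187
P(at least one match) = 1 - 0.052187 = 0.947813

0.947813


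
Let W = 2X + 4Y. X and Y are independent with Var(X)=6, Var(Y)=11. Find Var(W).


Independence => Cov(X,Y)=0
Var(2X + 4Y) = 2^2*Var(X) + 4^2*Var(Y)
= 4*6 + 16*11 = 200

200


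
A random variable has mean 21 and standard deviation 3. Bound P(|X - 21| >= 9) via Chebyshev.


k = 9/3 = 3
Chebyshev: P(|X-mu| >= k*sigma) <= 1/k^2 = 1/3^2 = 1/9

1/9


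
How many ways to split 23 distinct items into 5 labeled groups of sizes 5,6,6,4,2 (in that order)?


23! = 25852016738884976640000
Denominator: 5!=120 * 6!=720 * 6!=720 * 4!=24 * 2!=2
Coefficient = 25852016738884976640000 / 2985984000 = 8657788098960

8657788098960


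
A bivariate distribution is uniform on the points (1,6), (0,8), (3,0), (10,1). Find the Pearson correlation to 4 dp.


Cov(X,Y) = -9.1250, Var(X) = 15.2500, Var(Y) = 11.1875
rho = Cov/(sqrt(VarX)*sqrt(VarY)) = -0.6986

-0.6986


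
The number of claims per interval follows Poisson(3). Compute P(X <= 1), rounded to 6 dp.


P(X<=1) = e^(-3)*3^0/0! + e^(-3)*3^1/1!
≈ 0.0497870684 + 0.1493612051
= 0.1991482735
≈ 0.199148

0.199148


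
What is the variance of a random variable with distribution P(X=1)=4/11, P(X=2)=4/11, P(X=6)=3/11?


E[X] = 30/11, E[X^2] = 128/11
Var(X) = E[X^2] - (E[X])^2 = 128/11 - (30/11)^2 = 508/121

508/121


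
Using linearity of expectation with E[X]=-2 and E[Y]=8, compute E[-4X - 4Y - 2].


E[-4X - 4Y - 2] = -4*E[X] - 4*E[Y] - 2
= (-4)*(-2) + (-4)*(8) + (-2)
= 8 - 32 - 2 = -26

-26


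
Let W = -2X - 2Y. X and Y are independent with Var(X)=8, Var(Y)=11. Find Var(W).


Independence => Cov(X,Y)=0
Var(-2X - 2Y) = (-2)^2*Var(X) + (-2)^2*Var(Y)
= 4*8 + 4*11 = 76

76


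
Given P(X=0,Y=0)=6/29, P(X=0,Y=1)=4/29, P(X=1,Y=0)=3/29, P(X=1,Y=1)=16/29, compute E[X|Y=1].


P(Y=1) = 20/29
E[X|Y=1] = (0*4 + 1*16)/20 = 16/20 = 4/5

4/5


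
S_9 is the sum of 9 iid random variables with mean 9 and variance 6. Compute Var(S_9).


By independence, Var(S_n) = n*Var(X_1) = 9*6 = 54

54


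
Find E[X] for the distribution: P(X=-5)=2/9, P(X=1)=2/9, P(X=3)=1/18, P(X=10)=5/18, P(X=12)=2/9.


E[X] = sum(x * P(x))
= -5*2/9 + 1*2/9 + 3*1/18 + 10*5/18 + 12*2/9
= 85/18

85/18


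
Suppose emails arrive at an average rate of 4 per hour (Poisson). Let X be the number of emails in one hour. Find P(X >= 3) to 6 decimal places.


P(X>=3) = 1 - P(X<=2) = 1 - (e^(-4)*4^0/0! + e^(-4)*4^1/1! + e^(-4)*4^2/2!)
≈ 1 - (0.0183156389 + 0.0732625556 + 0.1465251111)
= 1 - 0.2381033056 = 0.7618966944
≈ 0.761897

0.761897


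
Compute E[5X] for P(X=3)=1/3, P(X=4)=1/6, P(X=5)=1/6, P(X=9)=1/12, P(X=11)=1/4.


E[5X] = sum(g(x)*P(x))
= 15*1/3 + 20*1/6 + 25*1/6 + 45*1/12 + 55*1/4
= 30

30


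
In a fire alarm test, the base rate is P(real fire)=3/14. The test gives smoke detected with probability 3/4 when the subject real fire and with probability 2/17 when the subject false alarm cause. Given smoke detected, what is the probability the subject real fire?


P(A) = P(A|B)P(B) + P(A|B')P(B') = 3/4*3/14 + 2/17*11/14 = 241/952
P(B|A) = P(A|B)P(B)/P(A) = (9/56)/(241/952) = 153/241

153/241


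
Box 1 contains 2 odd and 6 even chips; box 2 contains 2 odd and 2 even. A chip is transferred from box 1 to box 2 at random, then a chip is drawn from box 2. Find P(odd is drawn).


P(transfer odd) = 2/8 = 1/4; P(transfer even) = 3/4
If odd transferred: Urn II has 3 odd of 5, so P(odd|odd moved) = 3/5
If even transferred: Urn II has 2 odd of 5, so P(odd|even moved) = 2/5
By total probability: P(odd) = 1/4*3/5 + 3/4*2/5 = 9/20

9/20


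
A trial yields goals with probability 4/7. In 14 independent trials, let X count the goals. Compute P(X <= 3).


P(X<=3) = P(X=0) + P(X=1) + P(X=2) + P(X=3)
= 4782969/678223072849 + 12754584/96889010407 + 110539728/96889010407 + 589545216/96889010407
= 4994659665/678223072849

4994659665/678223072849


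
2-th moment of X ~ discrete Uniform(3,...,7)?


E[X^2] = (1/5) * sum(x^2 for x=3..7)
= 135/5 = 27

27


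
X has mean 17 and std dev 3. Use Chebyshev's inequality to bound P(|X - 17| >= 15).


k = 15/3 = 5
Chebyshev: P(|X-mu| >= k*sigma) <= 1/k^2 = 1/5^2 = 1/25

1/25


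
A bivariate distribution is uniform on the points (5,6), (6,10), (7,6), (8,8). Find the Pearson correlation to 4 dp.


Cov(X,Y) = 0.2500, Var(X) = 1.2500, Var(Y) = 2.7500
rho = Cov/(sqrt(VarX)*sqrt(VarY)) = 0.1348

0.1348


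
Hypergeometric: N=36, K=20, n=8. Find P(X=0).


P(X=0) = C(20,0)*C(16,8) / C(36,8)
= 1*12870 / 30260340
= 12870/30260340 = 13/30566

13/30566


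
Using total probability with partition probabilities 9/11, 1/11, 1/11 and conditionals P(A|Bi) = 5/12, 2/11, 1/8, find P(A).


P(A) = P(A|B1)P(B1) + P(A|B2)P(B2) + P(A|B3)P(B3)
= 5/12*9/11 + 2/11*1/11 + 1/8*1/11
= 15/44 + 2/121 + 1/88 = 357/968

357/968


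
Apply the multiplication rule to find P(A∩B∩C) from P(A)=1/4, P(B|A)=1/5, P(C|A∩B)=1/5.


P(A∩B∩C) = P(A) * P(B|A) * P(C|A∩B)
= 1/4 * 1/5 * 1/5
= 1/20 * 1/5 = 1/100

1/100


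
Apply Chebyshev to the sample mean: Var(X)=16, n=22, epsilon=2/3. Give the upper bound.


Var(Xbar) = Var(X)/n = 16/22
Chebyshev: P(|Xbar-mu| >= 2/3) <= Var(Xbar)/(2/3)^2 = (8/11)/(4/9) = 18/11
Bound exceeds 1, so trivial bound: 1

1


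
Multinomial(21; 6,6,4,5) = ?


21! = 51090942171709440000
Denominator: 6!=720 * 6!=720 * 4!=24 * 5!=120
Coefficient = 51090942171709440000 / 1492992000 = 34220506320

34220506320


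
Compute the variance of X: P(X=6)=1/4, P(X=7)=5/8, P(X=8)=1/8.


E[X] = 55/8, E[X^2] = 381/8
Var(X) = E[X^2] - (E[X])^2 = 381/8 - (55/8)^2 = 23/64

23/64


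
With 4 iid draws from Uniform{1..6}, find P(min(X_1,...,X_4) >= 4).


P(min >= 4) = P(all X_i >= 4) = (P(X_1 >= 4))^4
= (3/6)^4 = (1/2)^4 = 1/16

1/16


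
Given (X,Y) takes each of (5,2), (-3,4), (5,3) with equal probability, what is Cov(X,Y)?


E[X]=7/3, E[Y]=3, E[XY]=13/3
Cov(X,Y) = E[XY] - E[X]E[Y] = 13/3 - 7/3*3 = -8/3

-8/3


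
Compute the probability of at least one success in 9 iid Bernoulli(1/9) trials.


P(at least one) = 1 - P(none)
P(none) = (1 - 1/9)^9 = (8/9)^9 = 134217728/387420489
P(at least one) = 1 - 134217728/387420489 = 253202761/387420489

253202761/387420489


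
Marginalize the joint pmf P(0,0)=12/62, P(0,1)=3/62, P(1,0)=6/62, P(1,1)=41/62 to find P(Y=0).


P(Y=0) = P(0,0)+P(1,0) = 12/62 + 6/62 = 18/62 = 9/31

9/31


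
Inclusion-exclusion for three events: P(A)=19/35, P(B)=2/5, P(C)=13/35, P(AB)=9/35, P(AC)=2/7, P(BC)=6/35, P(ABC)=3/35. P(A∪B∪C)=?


P(A∪B∪C) = P(A)+P(B)+P(C) - P(AB)-P(AC)-P(BC) + P(ABC)
= 19/35+2/5+13/35 - 9/35-2/7-6/35 + 3/35
= 24/35

24/35


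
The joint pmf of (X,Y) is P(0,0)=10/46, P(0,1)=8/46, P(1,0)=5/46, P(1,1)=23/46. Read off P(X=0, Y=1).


Read from table: P(X=0, Y=1) = 8/46 = 4/23

4/23


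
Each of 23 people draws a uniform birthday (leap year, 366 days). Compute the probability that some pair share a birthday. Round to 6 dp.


P(all different) = prod((366-i)/366 for i=0..22) = 0.493677
P(at least one match) = 1 - 0.493677 = 0.506323

0.506323


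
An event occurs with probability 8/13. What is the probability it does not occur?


P(A') = 1 - P(A) = 1 - 8/13 = 5/13

5/13


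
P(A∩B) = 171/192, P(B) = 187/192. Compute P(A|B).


P(A|B) = P(A∩B)/P(B) = (171/192)/(187/192) = 171/187

171/187


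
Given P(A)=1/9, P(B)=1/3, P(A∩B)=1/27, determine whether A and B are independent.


P(A)*P(B) = 1/9*1/3 = 1/27
P(A∩B) = 1/27, which equals P(A)P(B), so independent

Yes, A and B are independent


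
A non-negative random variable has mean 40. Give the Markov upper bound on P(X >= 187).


Markov: P(X >= a) <= E[X]/a
P(X >= 187) <= 40/187

40/187


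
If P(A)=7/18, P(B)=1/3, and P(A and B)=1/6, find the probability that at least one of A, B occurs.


P(A∪B) = P(A) + P(B) - P(A∩B)
= 7/18 + 1/3 - 1/6 = 5/9

5/9


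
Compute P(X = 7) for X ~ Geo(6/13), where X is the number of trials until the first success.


P(X=7) = (1-p)^6 * p = (7/13)^6 * 6/13
= 117649/4826809 * 6/13 = 705894/62748517

705894/62748517


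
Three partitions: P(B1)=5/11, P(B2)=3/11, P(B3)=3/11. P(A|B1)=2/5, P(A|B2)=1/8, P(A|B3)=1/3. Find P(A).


P(A) = P(A|B1)P(B1) + P(A|B2)P(B2) + P(A|B3)P(B3)
= 2/5*5/11 + 1/8*3/11 + 1/3*3/11
= 2/11 + 3/88 + 1/11 = 27/88

27/88


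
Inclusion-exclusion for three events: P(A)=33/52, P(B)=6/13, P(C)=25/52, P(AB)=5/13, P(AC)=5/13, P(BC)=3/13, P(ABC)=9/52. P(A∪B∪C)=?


P(A∪B∪C) = P(A)+P(B)+P(C) - P(AB)-P(AC)-P(BC) + P(ABC)
= 33/52+6/13+25/52 - 5/13-5/13-3/13 + 9/52
= 3/4

3/4


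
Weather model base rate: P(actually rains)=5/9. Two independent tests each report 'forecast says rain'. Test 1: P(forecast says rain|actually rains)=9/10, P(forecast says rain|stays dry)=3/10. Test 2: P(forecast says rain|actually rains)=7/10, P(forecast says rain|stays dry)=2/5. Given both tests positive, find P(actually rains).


After test 1: P(+) = 9/10*5/9 + 3/10*4/9 = 19/30
P(B|+) = (1/2)/(19/30) = 15/19
After test 2 (use post1 as new prior): P(+) = 7/10*15/19 + 2/5*4/19 = 121/190
P(B|+,+) = (21/38)/(121/190) = 105/121

105/121


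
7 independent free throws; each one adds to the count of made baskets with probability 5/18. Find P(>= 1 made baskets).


P(at least one) = 1 - P(none)
P(none) = (1 - 5/18)^7 = (13/18)^7 = 62748517/612220032
P(at least one) = 1 - 62748517/612220032 = 549471515/612220032

549471515/612220032


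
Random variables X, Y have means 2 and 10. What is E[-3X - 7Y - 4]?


E[-3X - 7Y - 4] = -3*E[X] - 7*E[Y] - 4
= (-3)*(2) + (-7)*(10) + (-4)
= -6 - 70 - 4 = -80

-80


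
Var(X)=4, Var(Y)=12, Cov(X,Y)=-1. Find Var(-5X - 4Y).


Var(-5X - 4Y) = (-5)^2*Var(X) + (-4)^2*Var(Y) + 2*(-5)*(-4)*Cov(X,Y)
= 25*4 + 16*12 + 40*(-1)
= 100 + 192 - 40 = 252

252


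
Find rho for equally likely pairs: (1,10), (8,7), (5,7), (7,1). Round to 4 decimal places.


Cov(X,Y) = -5.8125, Var(X) = 7.1875, Var(Y) = 10.6875
rho = Cov/(sqrt(VarX)*sqrt(VarY)) = -0.6632

-0.6632
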